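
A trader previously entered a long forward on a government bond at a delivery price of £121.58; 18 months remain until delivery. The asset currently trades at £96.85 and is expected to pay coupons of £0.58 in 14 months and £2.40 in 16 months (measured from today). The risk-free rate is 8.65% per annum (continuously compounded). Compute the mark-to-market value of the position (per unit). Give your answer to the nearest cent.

-£12.60

PV(remaining coupons) I = 0.58·e^(−0.0865·14/12) + 2.40·e^(−0.0865·16/12) = 2.6629
Current forward F = (S − I)·e^(rT) = (96.85 − 2.6629)·e^(0.0865·18/12) = 94.1871 × 1.138544 = 107.2362
Value (long) = (F − K)·e^(−rT) = (107.2362 − 121.58) × 0.878315 = -12.5984
Value = -£12.60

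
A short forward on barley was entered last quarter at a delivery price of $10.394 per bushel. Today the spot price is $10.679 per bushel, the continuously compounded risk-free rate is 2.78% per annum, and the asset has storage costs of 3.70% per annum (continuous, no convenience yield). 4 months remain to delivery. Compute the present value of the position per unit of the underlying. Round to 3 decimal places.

-$0.513 per bushel

Current fair forward for the remaining 4 months: F = S·e^((r + u)·T), (r + u) = 0.0278 + 0.0370 = 0.0648
F = 10.679 · e^(0.0648 × 4/12) = 10.679 × 1.021835 = 10.9122
Value of long forward = (F − K)·e^(−rT) = (10.9122 − 10.394) · e^(−0.0278·4/12)
= 0.5182 × 0.990776 = 0.513
Short position value = −(long value) = -$0.513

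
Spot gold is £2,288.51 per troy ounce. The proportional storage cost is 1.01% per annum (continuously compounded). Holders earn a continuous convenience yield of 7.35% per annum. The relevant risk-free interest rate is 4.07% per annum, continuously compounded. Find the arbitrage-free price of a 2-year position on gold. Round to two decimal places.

£2,186.93 per troy ounce

Net carry = r + u − y = 0.0407 + 0.0101 − 0.0735 = -0.0227
F = S·e^((r+u−y)T) = 2288.51 · e^(-0.0227 × 2) = 2288.51 · e^-0.04540000
= 2288.51 × 0.95561516 = £2,186.93 per troy ounce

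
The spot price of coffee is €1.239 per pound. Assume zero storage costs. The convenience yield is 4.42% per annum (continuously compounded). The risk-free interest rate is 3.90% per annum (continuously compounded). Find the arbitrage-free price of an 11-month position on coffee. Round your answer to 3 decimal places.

€1.233 per pound

Net carry = r + u − y = 0.0390 + 0.0000 − 0.0442 = -0.0052
F = S·e^((r+u−y)T) = 1.239 · e^(-0.0052 × 11/12) = 1.239 · e^-0.004767
= 1.239 × 0.995244 = €1.233 per pound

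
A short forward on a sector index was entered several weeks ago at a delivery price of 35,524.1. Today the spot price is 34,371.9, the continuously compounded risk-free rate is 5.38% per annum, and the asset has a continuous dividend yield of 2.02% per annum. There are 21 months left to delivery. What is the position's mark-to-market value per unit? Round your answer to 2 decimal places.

-845.95

Current fair forward for the remaining 21 months: F = S·e^((r − q)·T), (r − q) = 0.0538 − 0.0202 = 0.0336
F = 34371.9 · e^(0.0336 × 21/12) = 34371.9 × 1.06056311 = 36453.5692
Value of long forward = (F − K)·e^(−rT) = (36453.5692 − 35524.1) · e^(−0.0538·21/12)
= 929.4692 × 0.91014623 = 845.95
Short position value = −(long value) = -845.95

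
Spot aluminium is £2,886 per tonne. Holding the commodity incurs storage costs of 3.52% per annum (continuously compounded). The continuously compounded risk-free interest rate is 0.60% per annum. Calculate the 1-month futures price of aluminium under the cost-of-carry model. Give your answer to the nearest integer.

Net carry = r + u − y = 0.0060 + 0.0352 − 0.0000 = 0.0412
F = S·e^((r+u−y)T) = 2886 · e^(0.0412 × 1/12) = 2886 · e^0.003433
= 2886 × 1.003439 = £2,896 per tonne

£2,896 per tonne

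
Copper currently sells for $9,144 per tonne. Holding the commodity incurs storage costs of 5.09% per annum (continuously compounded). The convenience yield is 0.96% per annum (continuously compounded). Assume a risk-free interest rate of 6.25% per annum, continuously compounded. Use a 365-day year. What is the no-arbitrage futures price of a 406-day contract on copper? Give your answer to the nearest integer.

$10,263 per tonne

Net carry = r + u − y = 0.0625 + 0.0509 − 0.0096 = 0.1038
F = S·e^((r+u−y)T) = 9144 · e^(0.1038 × 406/365) = 9144 · e^0.115460
= 9144 × 1.122390 = $10,263 per tonne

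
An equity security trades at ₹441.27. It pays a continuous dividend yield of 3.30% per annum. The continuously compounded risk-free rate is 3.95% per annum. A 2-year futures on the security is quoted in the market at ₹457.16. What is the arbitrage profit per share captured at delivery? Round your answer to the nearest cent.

Fair futures: F* = S·e^(carry·T), with carry = (r − q) = 0.0395 − 0.0330 = 0.0065
F* = 441.27 · e^(0.0065 × 2) = 441.27 · e^0.013000 = 441.27 × 1.013085 = ₹447.0440
Market ₹457.16 > fair ₹447.0440: forward overpriced → cash-and-carry (buy spot, short the forward).
At maturity, profit = |F_mkt − F*| = |457.16 − 447.0440| = ₹10.12 per share

₹10.12 per share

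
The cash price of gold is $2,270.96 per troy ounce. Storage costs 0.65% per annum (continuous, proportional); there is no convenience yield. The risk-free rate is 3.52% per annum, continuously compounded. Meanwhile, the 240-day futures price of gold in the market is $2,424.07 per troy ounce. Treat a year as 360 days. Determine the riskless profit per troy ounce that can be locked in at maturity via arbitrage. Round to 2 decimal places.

Fair futures: F* = S·e^(carry·T), with carry = (r + u) = 0.0352 + 0.0065 = 0.0417
F* = 2270.96 · e^(0.0417 × 240/360) = 2270.96 · e^0.02780000 = 2270.96 × 1.02819003 = $2334.9784
Market $2424.07 > fair $2334.9784: forward overpriced → cash-and-carry (buy spot, short the forward).
At maturity, profit = |F_mkt − F*| = |2424.07 − 2334.9784| = $89.09 per troy ounce

$89.09 per troy ounce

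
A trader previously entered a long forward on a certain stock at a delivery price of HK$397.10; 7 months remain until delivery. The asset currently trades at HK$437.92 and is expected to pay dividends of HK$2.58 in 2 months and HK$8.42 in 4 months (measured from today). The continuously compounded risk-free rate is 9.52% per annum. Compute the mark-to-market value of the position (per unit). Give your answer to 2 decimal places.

PV(remaining dividends) I = 2.58·e^(−0.0952·2/12) + 8.42·e^(−0.0952·4/12) = 10.6964
Current forward F = (S − I)·e^(rT) = (437.92 − 10.6964)·e^(0.0952·7/12) = 427.2236 × 1.057104 = 451.6198
Value (long) = (F − K)·e^(−rT) = (451.6198 − 397.10) × 0.945980 = 51.5746
Value = HK$51.57

HK$51.57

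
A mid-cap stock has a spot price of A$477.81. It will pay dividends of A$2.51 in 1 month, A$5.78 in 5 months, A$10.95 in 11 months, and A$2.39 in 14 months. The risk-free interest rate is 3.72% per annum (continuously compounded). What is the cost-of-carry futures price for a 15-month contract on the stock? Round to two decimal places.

A$478.49

PV(dividends) I = 2.51·e^(−0.0372·1/12) + 5.78·e^(−0.0372·5/12) + 10.95·e^(−0.0372·11/12) + 2.39·e^(−0.0372·14/12)
I = 2.5022 + 5.6911 + 10.5829 + 2.2885 = 21.0647
F = (S − I)·e^(rT) = (477.81 − 21.0647) · e^(0.0372·15/12)
= 456.7453 · e^0.046500 = 456.7453 × 1.047598 = A$478.49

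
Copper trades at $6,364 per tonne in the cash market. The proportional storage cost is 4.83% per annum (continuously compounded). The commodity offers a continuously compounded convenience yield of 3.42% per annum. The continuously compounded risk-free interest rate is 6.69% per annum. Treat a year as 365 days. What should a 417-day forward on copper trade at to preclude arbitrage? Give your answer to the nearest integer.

$6,981 per tonne

Net carry = r + u − y = 0.0669 + 0.0483 − 0.0342 = 0.0810
F = S·e^((r+u−y)T) = 6364 · e^(0.0810 × 417/365) = 6364 · e^0.092540
= 6364 × 1.096957 = $6,981 per tonne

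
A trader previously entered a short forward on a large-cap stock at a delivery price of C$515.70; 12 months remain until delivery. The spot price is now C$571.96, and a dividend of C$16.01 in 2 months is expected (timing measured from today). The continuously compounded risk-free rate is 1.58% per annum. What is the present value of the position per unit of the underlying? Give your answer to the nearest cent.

-C$48.38

PV(remaining dividends) I = 16.01·e^(−0.0158·2/12) = 15.9679
Current forward F = (S − I)·e^(rT) = (571.96 − 15.9679)·e^(0.0158·12/12) = 555.9921 × 1.015925 = 564.8463
Value (long) = (F − K)·e^(−rT) = (564.8463 − 515.70) × 0.984324 = 48.3759
Short position value = −(long value) = -C$48.38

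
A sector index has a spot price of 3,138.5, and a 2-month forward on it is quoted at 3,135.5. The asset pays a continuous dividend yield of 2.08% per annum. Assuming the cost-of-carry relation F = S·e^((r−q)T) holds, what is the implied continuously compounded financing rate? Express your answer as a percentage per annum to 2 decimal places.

1.51%

From F = S·e^((r−q)T): (r − q) = ln(F/S)/T
ln(3135.5/3138.5) = ln(0.999044) = -0.000956
(r − q) = -0.000956 / (2/12) = -0.005736
r = ln(F/S)/T + q = -0.005736 + 0.0208 = 0.015064
r = 1.51%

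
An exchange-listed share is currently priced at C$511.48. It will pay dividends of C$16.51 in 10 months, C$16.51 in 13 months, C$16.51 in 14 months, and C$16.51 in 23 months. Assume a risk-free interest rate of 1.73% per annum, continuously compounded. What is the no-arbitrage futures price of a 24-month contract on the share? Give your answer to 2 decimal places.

C$462.58

PV(dividends) I = 16.51·e^(−0.0173·10/12) + 16.51·e^(−0.0173·13/12) + 16.51·e^(−0.0173·14/12) + 16.51·e^(−0.0173·23/12)
I = 16.2737 + 16.2035 + 16.1801 + 15.9715 = 64.6288
F = (S − I)·e^(rT) = (511.48 − 64.6288) · e^(0.0173·24/12)
= 446.8512 · e^0.034600 = 446.8512 × 1.035206 = C$462.58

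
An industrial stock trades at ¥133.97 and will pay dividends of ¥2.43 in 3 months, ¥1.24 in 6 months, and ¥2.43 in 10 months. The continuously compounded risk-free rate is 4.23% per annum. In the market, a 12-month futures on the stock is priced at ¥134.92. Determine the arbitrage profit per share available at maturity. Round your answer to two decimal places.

PV(dividends) I = 2.43·e^(−0.0423·3/12) + 1.24·e^(−0.0423·6/12) + 2.43·e^(−0.0423·10/12) = 5.9643
Fair futures F* = (S − I)·e^(rT) = (133.97 − 5.9643)·e^0.042300 = 128.0057 × 1.043207 = 133.5364
Market ¥134.92 > fair 133.5364: forward overpriced → cash-and-carry (borrow at r, buy the stock and collect the dividends, short the forward).
Profit at T = |F_mkt − F*| = |134.92 − 133.5364| = ¥1.38 per share

¥1.38 per share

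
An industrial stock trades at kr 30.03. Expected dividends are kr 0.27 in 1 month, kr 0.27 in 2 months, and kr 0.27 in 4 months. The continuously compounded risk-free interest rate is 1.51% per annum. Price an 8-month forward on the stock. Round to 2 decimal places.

kr 29.52

PV(dividends) I = 0.27·e^(−0.0151·1/12) + 0.27·e^(−0.0151·2/12) + 0.27·e^(−0.0151·4/12)
I = 0.2697 + 0.2693 + 0.2686 = 0.8076
F = (S − I)·e^(rT) = (30.03 − 0.8076) · e^(0.0151·8/12)
= 29.2224 · e^0.010067 = 29.2224 × 1.010118 = kr 29.52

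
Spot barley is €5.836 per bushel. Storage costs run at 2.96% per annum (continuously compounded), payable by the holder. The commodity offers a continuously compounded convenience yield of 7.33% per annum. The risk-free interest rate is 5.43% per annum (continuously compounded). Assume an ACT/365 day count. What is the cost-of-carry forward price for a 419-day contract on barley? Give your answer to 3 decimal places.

Net carry = r + u − y = 0.0543 + 0.0296 − 0.0733 = 0.0106
F = S·e^((r+u−y)T) = 5.836 · e^(0.0106 × 419/365) = 5.836 · e^0.012168
= 5.836 × 1.012242 = €5.907 per bushel

€5.907 per bushel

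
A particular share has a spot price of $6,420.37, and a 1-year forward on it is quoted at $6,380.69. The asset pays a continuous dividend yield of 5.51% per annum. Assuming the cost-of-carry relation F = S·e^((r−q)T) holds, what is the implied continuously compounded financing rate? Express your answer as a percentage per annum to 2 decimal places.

4.89%

From F = S·e^((r−q)T): (r − q) = ln(F/S)/T
ln(6380.69/6420.37) = ln(0.993820) = -0.006199
(r − q) = -0.006199 / (12/12) = -0.006199
r = ln(F/S)/T + q = -0.006199 + 0.0551 = 0.048901
r = 4.89%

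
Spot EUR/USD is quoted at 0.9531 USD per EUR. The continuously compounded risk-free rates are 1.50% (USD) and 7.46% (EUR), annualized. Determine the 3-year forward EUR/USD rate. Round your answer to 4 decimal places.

0.7971

F = S·e^((r_USD − r_EUR)T) = 0.9531 · e^((0.0150 − 0.0746) × 3)
= 0.9531 · e^-0.178800 = 0.9531 × 0.836273
F = 0.7971 USD per EUR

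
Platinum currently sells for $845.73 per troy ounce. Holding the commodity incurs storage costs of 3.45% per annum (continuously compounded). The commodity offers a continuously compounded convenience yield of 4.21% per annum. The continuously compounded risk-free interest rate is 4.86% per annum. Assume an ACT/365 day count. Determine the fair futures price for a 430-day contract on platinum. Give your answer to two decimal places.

$887.58 per troy ounce

Net carry = r + u − y = 0.0486 + 0.0345 − 0.0421 = 0.0410
F = S·e^((r+u−y)T) = 845.73 · e^(0.0410 × 430/365) = 845.73 · e^0.048301
= 845.73 × 1.049487 = $887.58 per troy ounce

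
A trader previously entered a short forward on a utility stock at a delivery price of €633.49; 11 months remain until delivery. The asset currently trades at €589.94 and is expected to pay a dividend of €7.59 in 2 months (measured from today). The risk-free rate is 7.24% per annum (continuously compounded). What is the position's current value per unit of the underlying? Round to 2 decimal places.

€10.37

PV(remaining dividends) I = 7.59·e^(−0.0724·2/12) = 7.4990
Current forward F = (S − I)·e^(rT) = (589.94 − 7.4990)·e^(0.0724·11/12) = 582.4410 × 1.068618 = 622.4069
Value (long) = (F − K)·e^(−rT) = (622.4069 − 633.49) × 0.935788 = -10.3714
Short position value = −(long value) = €10.37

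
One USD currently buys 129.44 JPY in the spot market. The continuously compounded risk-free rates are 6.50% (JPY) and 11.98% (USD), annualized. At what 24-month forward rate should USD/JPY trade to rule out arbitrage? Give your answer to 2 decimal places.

F = S·e^((r_JPY − r_USD)T) = 129.44 · e^((0.0650 − 0.1198) × 24/12)
= 129.44 · e^-0.109600 = 129.44 × 0.896193
F = 116.00 JPY per USD

116.00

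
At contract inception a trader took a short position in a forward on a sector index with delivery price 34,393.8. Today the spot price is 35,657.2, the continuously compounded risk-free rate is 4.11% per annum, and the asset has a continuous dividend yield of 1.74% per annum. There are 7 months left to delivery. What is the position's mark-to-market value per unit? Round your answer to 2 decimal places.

Current fair forward for the remaining 7 months: F = S·e^((r − q)·T), (r − q) = 0.0411 − 0.0174 = 0.0237
F = 35657.2 · e^(0.0237 × 7/12) = 35657.2 × 1.01392101 = 36153.5842
Value of long forward = (F − K)·e^(−rT) = (36153.5842 − 34393.8) · e^(−0.0411·7/12)
= 1759.7842 × 0.97631012 = 1718.10
Short position value = −(long value) = -1718.10

-1718.10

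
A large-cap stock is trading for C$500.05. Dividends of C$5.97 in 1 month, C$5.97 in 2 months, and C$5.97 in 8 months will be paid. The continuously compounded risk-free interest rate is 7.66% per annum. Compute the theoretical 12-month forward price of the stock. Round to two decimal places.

PV(dividends) I = 5.97·e^(−0.0766·1/12) + 5.97·e^(−0.0766·2/12) + 5.97·e^(−0.0766·8/12)
I = 5.9320 + 5.8943 + 5.6728 = 17.4991
F = (S − I)·e^(rT) = (500.05 − 17.4991) · e^(0.0766·12/12)
= 482.5509 · e^0.076600 = 482.5509 × 1.079610 = C$520.97

C$520.97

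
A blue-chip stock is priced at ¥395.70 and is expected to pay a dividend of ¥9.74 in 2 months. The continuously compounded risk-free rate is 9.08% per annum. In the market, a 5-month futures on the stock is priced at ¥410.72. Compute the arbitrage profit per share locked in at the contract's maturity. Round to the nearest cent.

PV(dividends) I = 9.74·e^(−0.0908·2/12) = 9.5937
Fair futures F* = (S − I)·e^(rT) = (395.70 − 9.5937)·e^0.037833 = 386.1063 × 1.038558 = 400.9938
Market ¥410.72 > fair 400.9938: forward overpriced → cash-and-carry (borrow at r, buy the stock and collect the dividends, short the forward).
Profit at T = |F_mkt − F*| = |410.72 − 400.9938| = ¥9.73 per share

¥9.73 per share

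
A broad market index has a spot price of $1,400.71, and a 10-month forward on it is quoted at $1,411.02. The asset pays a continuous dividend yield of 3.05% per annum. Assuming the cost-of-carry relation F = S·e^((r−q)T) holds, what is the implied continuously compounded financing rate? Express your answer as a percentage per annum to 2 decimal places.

From F = S·e^((r−q)T): (r − q) = ln(F/S)/T
ln(1411.02/1400.71) = ln(1.007361) = 0.007334
(r − q) = 0.007334 / (10/12) = 0.008801
r = ln(F/S)/T + q = 0.008801 + 0.0305 = 0.039301
r = 3.93%

3.93%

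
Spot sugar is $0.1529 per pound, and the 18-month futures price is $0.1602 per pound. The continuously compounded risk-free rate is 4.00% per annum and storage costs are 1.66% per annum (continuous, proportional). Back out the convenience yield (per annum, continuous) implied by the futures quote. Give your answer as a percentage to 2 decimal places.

2.55%

F = S·e^((r+u−y)T) ⇒ (r+u−y) = ln(F/S)/T
ln(0.1602/0.1529) = 0.046639; /T ⇒ 0.031093
y = r + u − ln(F/S)/T = 0.0400 + 0.0166 − 0.031093 = 0.025507
y = 2.55%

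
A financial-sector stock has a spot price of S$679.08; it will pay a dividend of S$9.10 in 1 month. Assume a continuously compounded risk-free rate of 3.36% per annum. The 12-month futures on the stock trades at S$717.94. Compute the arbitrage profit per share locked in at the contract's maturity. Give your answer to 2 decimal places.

S$25.04 per share

PV(dividends) I = 9.10·e^(−0.0336·1/12) = 9.0746
Fair futures F* = (S − I)·e^(rT) = (679.08 − 9.0746)·e^0.033600 = 670.0054 × 1.034171 = 692.9002
Market S$717.94 > fair 692.9002: forward overpriced → cash-and-carry (borrow at r, buy the stock and collect the dividends, short the forward).
Profit at T = |F_mkt − F*| = |717.94 − 692.9002| = S$25.04 per share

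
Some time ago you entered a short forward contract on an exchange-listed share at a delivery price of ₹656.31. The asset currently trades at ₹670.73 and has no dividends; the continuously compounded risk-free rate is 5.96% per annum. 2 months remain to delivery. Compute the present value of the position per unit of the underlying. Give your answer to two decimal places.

Current fair forward for the remaining 2 months: F = S·e^(r·T), r = 0.0596
F = 670.73 · e^(0.0596 × 2/12) = 670.73 × 1.009983 = 677.4259
Value of long forward = (F − K)·e^(−rT) = (677.4259 − 656.31) · e^(−0.0596·2/12)
= 21.1159 × 0.990116 = 20.91
Short position value = −(long value) = -₹20.91

-₹20.91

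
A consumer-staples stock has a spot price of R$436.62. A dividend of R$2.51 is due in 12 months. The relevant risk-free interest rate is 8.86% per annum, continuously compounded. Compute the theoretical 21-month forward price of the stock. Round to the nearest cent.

R$507.17

PV(dividends) I = 2.51·e^(−0.0886·12/12)
I = 2.2972
F = (S − I)·e^(rT) = (436.62 − 2.2972) · e^(0.0886·21/12)
= 434.3228 · e^0.155050 = 434.3228 × 1.167716 = R$507.17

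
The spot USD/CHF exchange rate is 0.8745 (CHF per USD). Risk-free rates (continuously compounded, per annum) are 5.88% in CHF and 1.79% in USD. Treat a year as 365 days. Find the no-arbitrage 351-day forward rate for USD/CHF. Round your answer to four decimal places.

F = S·e^((r_CHF − r_USD)T) = 0.8745 · e^((0.0588 − 0.0179) × 351/365)
= 0.8745 · e^0.039331 = 0.8745 × 1.040115
F = 0.9096 CHF per USD

0.9096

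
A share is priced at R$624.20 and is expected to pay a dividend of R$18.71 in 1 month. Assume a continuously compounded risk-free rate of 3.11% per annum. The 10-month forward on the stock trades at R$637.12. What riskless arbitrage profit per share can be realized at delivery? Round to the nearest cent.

R$15.68 per share

PV(dividends) I = 18.71·e^(−0.0311·1/12) = 18.6616
Fair forward F* = (S − I)·e^(rT) = (624.20 − 18.6616)·e^0.025917 = 605.5384 × 1.026256 = 621.4374
Market R$637.12 > fair 621.4374: forward overpriced → cash-and-carry (borrow at r, buy the stock and collect the dividends, short the forward).
Profit at T = |F_mkt − F*| = |637.12 − 621.4374| = R$15.68 per share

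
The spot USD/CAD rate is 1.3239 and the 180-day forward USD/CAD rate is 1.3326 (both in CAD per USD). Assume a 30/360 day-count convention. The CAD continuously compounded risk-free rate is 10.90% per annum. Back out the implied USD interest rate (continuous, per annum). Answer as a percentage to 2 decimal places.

9.59%

F = S·e^((r_CAD − r_USD)T) ⇒ r_USD = r_CAD − ln(F/S)/T
ln(1.3326/1.3239) = 0.006550; /(180/360) = 0.013100
r_USD = 0.1090 − 0.013100 = 0.095900
r_USD = 9.59%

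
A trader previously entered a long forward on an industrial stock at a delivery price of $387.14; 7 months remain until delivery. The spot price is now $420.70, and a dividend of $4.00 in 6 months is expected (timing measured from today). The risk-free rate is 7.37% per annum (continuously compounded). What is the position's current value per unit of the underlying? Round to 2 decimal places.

$46.00

PV(remaining dividends) I = 4.00·e^(−0.0737·6/12) = 3.8553
Current forward F = (S − I)·e^(rT) = (420.70 − 3.8553)·e^(0.0737·7/12) = 416.8447 × 1.043929 = 435.1563
Value (long) = (F − K)·e^(−rT) = (435.1563 − 387.14) × 0.957919 = 45.9957
Value = $46.00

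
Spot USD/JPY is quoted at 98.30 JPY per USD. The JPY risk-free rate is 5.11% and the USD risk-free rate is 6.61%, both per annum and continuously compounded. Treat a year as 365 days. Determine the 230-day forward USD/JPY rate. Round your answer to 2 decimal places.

F = S·e^((r_JPY − r_USD)T) = 98.30 · e^((0.0511 − 0.0661) × 230/365)
= 98.30 · e^-0.009452 = 98.30 × 0.990593
F = 97.38 JPY per USD

97.38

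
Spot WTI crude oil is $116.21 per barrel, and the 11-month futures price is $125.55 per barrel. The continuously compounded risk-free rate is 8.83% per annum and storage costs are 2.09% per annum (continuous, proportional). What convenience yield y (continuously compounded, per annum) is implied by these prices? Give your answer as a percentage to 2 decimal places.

F = S·e^((r+u−y)T) ⇒ (r+u−y) = ln(F/S)/T
ln(125.55/116.21) = 0.077305; /T ⇒ 0.084333
y = r + u − ln(F/S)/T = 0.0883 + 0.0209 − 0.084333 = 0.024867
y = 2.49%

2.49%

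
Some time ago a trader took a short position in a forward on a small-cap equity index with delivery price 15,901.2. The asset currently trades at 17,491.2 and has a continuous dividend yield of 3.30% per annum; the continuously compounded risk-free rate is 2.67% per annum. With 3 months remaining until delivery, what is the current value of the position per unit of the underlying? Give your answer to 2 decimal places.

-1552.08

Current fair forward for the remaining 3 months: F = S·e^((r − q)·T), (r − q) = 0.0267 − 0.0330 = -0.0063
F = 17491.2 · e^(-0.0063 × 3/12) = 17491.2 × 0.99842624 = 17463.6730
Value of long forward = (F − K)·e^(−rT) = (17463.6730 − 15901.2) · e^(−0.0267·3/12)
= 1562.4730 × 0.99334723 = 1552.08
Short position value = −(long value) = -1552.08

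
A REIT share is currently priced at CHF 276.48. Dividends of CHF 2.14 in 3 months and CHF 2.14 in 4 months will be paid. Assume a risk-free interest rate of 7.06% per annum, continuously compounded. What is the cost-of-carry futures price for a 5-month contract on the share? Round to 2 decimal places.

PV(dividends) I = 2.14·e^(−0.0706·3/12) + 2.14·e^(−0.0706·4/12)
I = 2.1026 + 2.0902 = 4.1928
F = (S − I)·e^(rT) = (276.48 − 4.1928) · e^(0.0706·5/12)
= 272.2872 · e^0.029417 = 272.2872 × 1.029854 = CHF 280.42

CHF 280.42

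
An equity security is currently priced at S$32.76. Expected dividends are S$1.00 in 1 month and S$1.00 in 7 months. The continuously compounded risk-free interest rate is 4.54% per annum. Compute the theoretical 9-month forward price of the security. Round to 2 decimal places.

S$31.86

PV(dividends) I = 1.00·e^(−0.0454·1/12) + 1.00·e^(−0.0454·7/12)
I = 0.9962 + 0.9739 = 1.9701
F = (S − I)·e^(rT) = (32.76 − 1.9701) · e^(0.0454·9/12)
= 30.7899 · e^0.034050 = 30.7899 × 1.034636 = S$31.86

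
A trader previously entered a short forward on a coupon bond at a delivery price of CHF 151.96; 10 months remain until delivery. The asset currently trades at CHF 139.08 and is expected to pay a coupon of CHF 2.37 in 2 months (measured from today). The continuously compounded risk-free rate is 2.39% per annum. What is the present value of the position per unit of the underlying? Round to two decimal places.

PV(remaining coupons) I = 2.37·e^(−0.0239·2/12) = 2.3606
Current forward F = (S − I)·e^(rT) = (139.08 − 2.3606)·e^(0.0239·10/12) = 136.7194 × 1.020116 = 139.4696
Value (long) = (F − K)·e^(−rT) = (139.4696 − 151.96) × 0.980280 = -12.2441
Short position value = −(long value) = CHF 12.24

CHF 12.24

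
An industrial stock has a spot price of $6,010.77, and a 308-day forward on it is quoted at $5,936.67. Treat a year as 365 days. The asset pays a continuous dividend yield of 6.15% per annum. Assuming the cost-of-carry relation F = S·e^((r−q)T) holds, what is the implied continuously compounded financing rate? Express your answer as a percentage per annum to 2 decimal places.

From F = S·e^((r−q)T): (r − q) = ln(F/S)/T
ln(5936.67/6010.77) = ln(0.987672) = -0.012405
(r − q) = -0.012405 / (308/365) = -0.014701
r = ln(F/S)/T + q = -0.014701 + 0.0615 = 0.046799
r = 4.68%

4.68%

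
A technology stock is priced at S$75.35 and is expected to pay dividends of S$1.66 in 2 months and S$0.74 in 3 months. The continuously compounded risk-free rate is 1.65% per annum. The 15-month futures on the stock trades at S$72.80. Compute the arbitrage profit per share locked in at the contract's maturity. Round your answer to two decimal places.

S$1.68 per share

PV(dividends) I = 1.66·e^(−0.0165·2/12) + 0.74·e^(−0.0165·3/12) = 2.3924
Fair futures F* = (S − I)·e^(rT) = (75.35 − 2.3924)·e^0.020625 = 72.9576 × 1.020839 = 74.4780
Market S$72.80 < fair 74.4780: forward underpriced → reverse cash-and-carry (short the stock, invest proceeds at r, pay the dividends, go long the forward).
Profit at T = |F_mkt − F*| = |72.80 − 74.4780| = S$1.68 per share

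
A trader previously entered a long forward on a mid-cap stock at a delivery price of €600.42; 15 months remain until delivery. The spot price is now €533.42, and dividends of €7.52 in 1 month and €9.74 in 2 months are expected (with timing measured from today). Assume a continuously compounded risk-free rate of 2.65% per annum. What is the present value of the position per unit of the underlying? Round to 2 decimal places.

PV(remaining dividends) I = 7.52·e^(−0.0265·1/12) + 9.74·e^(−0.0265·2/12) = 17.2005
Current forward F = (S − I)·e^(rT) = (533.42 − 17.2005)·e^(0.0265·15/12) = 516.2195 × 1.033680 = 533.6058
Value (long) = (F − K)·e^(−rT) = (533.6058 − 600.42) × 0.967418 = -64.6373
Value = -€64.64

-€64.64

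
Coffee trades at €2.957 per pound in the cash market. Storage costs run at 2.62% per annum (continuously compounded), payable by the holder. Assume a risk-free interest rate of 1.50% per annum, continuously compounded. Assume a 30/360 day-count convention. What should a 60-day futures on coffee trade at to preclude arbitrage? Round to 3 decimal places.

Net carry = r + u − y = 0.0150 + 0.0262 − 0.0000 = 0.0412
F = S·e^((r+u−y)T) = 2.957 · e^(0.0412 × 60/360) = 2.957 · e^0.006867
= 2.957 × 1.006891 = €2.977 per pound

€2.977 per pound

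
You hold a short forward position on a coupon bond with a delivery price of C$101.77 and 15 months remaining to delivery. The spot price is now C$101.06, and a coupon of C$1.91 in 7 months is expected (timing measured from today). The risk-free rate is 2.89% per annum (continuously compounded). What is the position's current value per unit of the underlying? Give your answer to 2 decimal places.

-C$1.02

PV(remaining coupons) I = 1.91·e^(−0.0289·7/12) = 1.8781
Current forward F = (S − I)·e^(rT) = (101.06 − 1.8781)·e^(0.0289·15/12) = 99.1819 × 1.036785 = 102.8303
Value (long) = (F − K)·e^(−rT) = (102.8303 − 101.77) × 0.964520 = 1.0227
Short position value = −(long value) = -C$1.02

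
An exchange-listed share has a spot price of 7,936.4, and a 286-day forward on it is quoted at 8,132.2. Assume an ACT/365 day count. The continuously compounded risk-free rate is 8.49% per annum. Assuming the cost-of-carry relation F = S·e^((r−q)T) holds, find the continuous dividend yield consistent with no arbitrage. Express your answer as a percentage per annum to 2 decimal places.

From F = S·e^((r−q)T): (r − q) = ln(F/S)/T
ln(8132.2/7936.4) = ln(1.024671) = 0.024372
(r − q) = 0.024372 / (286/365) = 0.031104
q = r − ln(F/S)/T = 0.0849 − 0.031104 = 0.053796
q = 5.38%

5.38%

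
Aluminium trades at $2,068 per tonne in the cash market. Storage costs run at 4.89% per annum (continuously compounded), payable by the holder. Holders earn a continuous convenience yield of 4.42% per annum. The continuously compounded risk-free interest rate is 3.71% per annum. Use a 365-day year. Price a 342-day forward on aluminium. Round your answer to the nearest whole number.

Net carry = r + u − y = 0.0371 + 0.0489 − 0.0442 = 0.0418
F = S·e^((r+u−y)T) = 2068 · e^(0.0418 × 342/365) = 2068 · e^0.039166
= 2068 × 1.039943 = $2,151 per tonne

$2,151 per tonne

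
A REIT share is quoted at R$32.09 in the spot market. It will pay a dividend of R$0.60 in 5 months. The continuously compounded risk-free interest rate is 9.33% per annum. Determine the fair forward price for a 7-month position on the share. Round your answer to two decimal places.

PV(dividends) I = 0.60·e^(−0.0933·5/12)
I = 0.5771
F = (S − I)·e^(rT) = (32.09 − 0.5771) · e^(0.0933·7/12)
= 31.5129 · e^0.054425 = 31.5129 × 1.055933 = R$33.28

R$33.28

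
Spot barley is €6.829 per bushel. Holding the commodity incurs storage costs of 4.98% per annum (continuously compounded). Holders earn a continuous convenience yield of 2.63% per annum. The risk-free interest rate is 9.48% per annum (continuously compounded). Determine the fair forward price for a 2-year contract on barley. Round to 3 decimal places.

Net carry = r + u − y = 0.0948 + 0.0498 − 0.0263 = 0.1183
F = S·e^((r+u−y)T) = 6.829 · e^(0.1183 × 2) = 6.829 · e^0.236600
= 6.829 × 1.266934 = €8.652 per bushel

€8.652 per bushel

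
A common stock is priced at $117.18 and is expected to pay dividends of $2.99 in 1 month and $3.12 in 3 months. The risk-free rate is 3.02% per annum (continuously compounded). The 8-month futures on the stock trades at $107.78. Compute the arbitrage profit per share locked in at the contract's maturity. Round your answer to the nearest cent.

$5.58 per share

PV(dividends) I = 2.99·e^(−0.0302·1/12) + 3.12·e^(−0.0302·3/12) = 6.0790
Fair futures F* = (S − I)·e^(rT) = (117.18 − 6.0790)·e^0.020133 = 111.1010 × 1.020337 = 113.3605
Market $107.78 < fair 113.3605: forward underpriced → reverse cash-and-carry (short the stock, invest proceeds at r, pay the dividends, go long the forward).
Profit at T = |F_mkt − F*| = |107.78 − 113.3605| = $5.58 per share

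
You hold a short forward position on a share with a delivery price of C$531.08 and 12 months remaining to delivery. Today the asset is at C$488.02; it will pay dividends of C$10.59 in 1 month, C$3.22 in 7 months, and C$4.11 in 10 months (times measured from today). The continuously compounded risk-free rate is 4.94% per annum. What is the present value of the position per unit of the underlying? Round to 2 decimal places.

C$35.08

PV(remaining dividends) I = 10.59·e^(−0.0494·1/12) + 3.22·e^(−0.0494·7/12) + 4.11·e^(−0.0494·10/12) = 17.6193
Current forward F = (S − I)·e^(rT) = (488.02 − 17.6193)·e^(0.0494·12/12) = 470.4007 × 1.050641 = 494.2223
Value (long) = (F − K)·e^(−rT) = (494.2223 − 531.08) × 0.951800 = -35.0812
Short position value = −(long value) = C$35.08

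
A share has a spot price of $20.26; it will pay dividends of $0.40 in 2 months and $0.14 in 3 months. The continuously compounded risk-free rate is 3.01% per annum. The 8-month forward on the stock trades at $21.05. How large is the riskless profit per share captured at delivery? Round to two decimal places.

$0.93 per share

PV(dividends) I = 0.40·e^(−0.0301·2/12) + 0.14·e^(−0.0301·3/12) = 0.5369
Fair forward F* = (S − I)·e^(rT) = (20.26 − 0.5369)·e^0.020067 = 19.7231 × 1.020270 = 20.1229
Market $21.05 > fair 20.1229: forward overpriced → cash-and-carry (borrow at r, buy the stock and collect the dividends, short the forward).
Profit at T = |F_mkt − F*| = |21.05 − 20.1229| = $0.93 per share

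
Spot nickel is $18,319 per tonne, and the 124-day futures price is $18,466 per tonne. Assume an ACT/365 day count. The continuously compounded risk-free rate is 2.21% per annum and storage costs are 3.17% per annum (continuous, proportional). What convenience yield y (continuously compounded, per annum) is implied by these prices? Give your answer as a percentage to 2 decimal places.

3.03%

F = S·e^((r+u−y)T) ⇒ (r+u−y) = ln(F/S)/T
ln(18466/18319) = 0.007992; /T ⇒ 0.023525
y = r + u − ln(F/S)/T = 0.0221 + 0.0317 − 0.023525 = 0.030275
y = 3.03%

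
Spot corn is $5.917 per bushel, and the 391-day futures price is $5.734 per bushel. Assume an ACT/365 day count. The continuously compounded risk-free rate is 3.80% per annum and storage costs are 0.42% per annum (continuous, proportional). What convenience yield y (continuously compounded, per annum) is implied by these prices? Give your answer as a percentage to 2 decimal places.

F = S·e^((r+u−y)T) ⇒ (r+u−y) = ln(F/S)/T
ln(5.734/5.917) = -0.031416; /T ⇒ -0.029327
y = r + u − ln(F/S)/T = 0.0380 + 0.0042 + 0.029327 = 0.071527
y = 7.15%

7.15%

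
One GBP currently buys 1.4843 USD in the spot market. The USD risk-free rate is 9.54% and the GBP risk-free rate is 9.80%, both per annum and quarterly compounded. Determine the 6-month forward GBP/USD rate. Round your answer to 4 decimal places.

1.4824

By covered interest parity, F = S · (1+r_USD/4)^(4T) / (1+r_GBP/4)^(4T)
= 1.4843 × 1.048269 / 1.049600 = 1.4843 × 0.998732
F = 1.4824 USD per GBP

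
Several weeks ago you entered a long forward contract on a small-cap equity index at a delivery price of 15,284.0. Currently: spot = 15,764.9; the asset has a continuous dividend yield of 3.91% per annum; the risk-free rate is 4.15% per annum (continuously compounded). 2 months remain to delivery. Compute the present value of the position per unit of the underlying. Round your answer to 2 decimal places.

483.85

Current fair forward for the remaining 2 months: F = S·e^((r − q)·T), (r − q) = 0.0415 − 0.0391 = 0.0024
F = 15764.9 · e^(0.0024 × 2/12) = 15764.9 × 1.00040008 = 15771.2072
Value of long forward = (F − K)·e^(−rT) = (15771.2072 − 15284.0) · e^(−0.0415·2/12)
= 487.2072 × 0.99310720 = 483.85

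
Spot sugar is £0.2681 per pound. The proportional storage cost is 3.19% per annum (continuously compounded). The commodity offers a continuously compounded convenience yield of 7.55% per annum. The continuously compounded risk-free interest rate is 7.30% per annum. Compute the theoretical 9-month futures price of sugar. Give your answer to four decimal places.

Net carry = r + u − y = 0.0730 + 0.0319 − 0.0755 = 0.0294
F = S·e^((r+u−y)T) = 0.2681 · e^(0.0294 × 9/12) = 0.2681 · e^0.022050
= 0.2681 × 1.022295 = £0.2741 per pound

£0.2741 per pound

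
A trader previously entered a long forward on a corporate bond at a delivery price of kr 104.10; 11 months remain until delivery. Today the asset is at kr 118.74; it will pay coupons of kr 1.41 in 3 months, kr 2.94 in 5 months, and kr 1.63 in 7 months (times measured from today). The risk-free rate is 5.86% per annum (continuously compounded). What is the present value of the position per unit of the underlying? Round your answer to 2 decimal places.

PV(remaining coupons) I = 1.41·e^(−0.0586·3/12) + 2.94·e^(−0.0586·5/12) + 1.63·e^(−0.0586·7/12) = 5.8338
Current forward F = (S − I)·e^(rT) = (118.74 − 5.8338)·e^(0.0586·11/12) = 112.9062 × 1.055186 = 119.1370
Value (long) = (F − K)·e^(−rT) = (119.1370 − 104.10) × 0.947701 = 14.2506
Value = kr 14.25

kr 14.25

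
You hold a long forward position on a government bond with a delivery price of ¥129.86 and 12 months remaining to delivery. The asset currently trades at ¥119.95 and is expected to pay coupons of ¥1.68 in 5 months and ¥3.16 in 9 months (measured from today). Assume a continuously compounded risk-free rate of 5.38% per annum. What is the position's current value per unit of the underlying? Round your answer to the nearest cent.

PV(remaining coupons) I = 1.68·e^(−0.0538·5/12) + 3.16·e^(−0.0538·9/12) = 4.6778
Current forward F = (S − I)·e^(rT) = (119.95 − 4.6778)·e^(0.0538·12/12) = 115.2722 × 1.055274 = 121.6438
Value (long) = (F − K)·e^(−rT) = (121.6438 − 129.86) × 0.947622 = -7.7859
Value = -¥7.79

-¥7.79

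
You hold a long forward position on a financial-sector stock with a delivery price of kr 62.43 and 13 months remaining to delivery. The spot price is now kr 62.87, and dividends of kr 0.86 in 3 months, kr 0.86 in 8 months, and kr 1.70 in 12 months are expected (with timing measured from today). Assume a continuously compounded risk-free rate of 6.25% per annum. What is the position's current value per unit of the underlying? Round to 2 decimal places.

PV(remaining dividends) I = 0.86·e^(−0.0625·3/12) + 0.86·e^(−0.0625·8/12) + 1.70·e^(−0.0625·12/12) = 3.2686
Current forward F = (S − I)·e^(rT) = (62.87 − 3.2686)·e^(0.0625·13/12) = 59.6014 × 1.070053 = 63.7767
Value (long) = (F − K)·e^(−rT) = (63.7767 − 62.43) × 0.934533 = 1.2585
Value = kr 1.26

kr 1.26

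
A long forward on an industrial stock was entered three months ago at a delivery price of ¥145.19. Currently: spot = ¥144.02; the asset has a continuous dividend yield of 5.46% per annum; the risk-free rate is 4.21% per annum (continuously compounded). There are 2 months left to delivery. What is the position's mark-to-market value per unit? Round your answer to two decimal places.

Current fair forward for the remaining 2 months: F = S·e^((r − q)·T), (r − q) = 0.0421 − 0.0546 = -0.0125
F = 144.02 · e^(-0.0125 × 2/12) = 144.02 × 0.997919 = 143.7203
Value of long forward = (F − K)·e^(−rT) = (143.7203 − 145.19) · e^(−0.0421·2/12)
= -1.4697 × 0.993008 = -1.46

-¥1.46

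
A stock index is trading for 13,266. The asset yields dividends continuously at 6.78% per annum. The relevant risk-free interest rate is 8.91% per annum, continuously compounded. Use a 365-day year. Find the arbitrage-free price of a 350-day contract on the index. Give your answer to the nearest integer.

13,540

F = S·e^((r − q)T) = 13266 · e^((0.0891 − 0.0678) × 350/365)
= 13266 · e^0.020425 = 13266 × 1.020635
F = 13,540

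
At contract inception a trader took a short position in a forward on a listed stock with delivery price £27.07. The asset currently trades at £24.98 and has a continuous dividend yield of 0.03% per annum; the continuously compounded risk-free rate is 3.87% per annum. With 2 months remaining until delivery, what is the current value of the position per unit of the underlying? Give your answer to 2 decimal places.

Current fair forward for the remaining 2 months: F = S·e^((r − q)·T), (r − q) = 0.0387 − 0.0003 = 0.0384
F = 24.98 · e^(0.0384 × 2/12) = 24.98 × 1.006421 = 25.1404
Value of long forward = (F − K)·e^(−rT) = (25.1404 − 27.07) · e^(−0.0387·2/12)
= -1.9296 × 0.993571 = -1.92
Short position value = −(long value) = £1.92

£1.92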